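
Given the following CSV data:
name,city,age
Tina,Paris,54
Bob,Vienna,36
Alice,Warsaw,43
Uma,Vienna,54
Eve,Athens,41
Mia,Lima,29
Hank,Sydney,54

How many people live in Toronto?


Scanning city column for 'Toronto':
Total matches: 0

ANSWER: 0


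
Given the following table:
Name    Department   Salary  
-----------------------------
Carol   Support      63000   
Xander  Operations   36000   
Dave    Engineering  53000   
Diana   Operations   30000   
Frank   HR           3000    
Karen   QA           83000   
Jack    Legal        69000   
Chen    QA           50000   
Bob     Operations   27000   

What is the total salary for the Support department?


Support department members:
  Carol: 63000
Total = 63000 = 63000

ANSWER: 63000


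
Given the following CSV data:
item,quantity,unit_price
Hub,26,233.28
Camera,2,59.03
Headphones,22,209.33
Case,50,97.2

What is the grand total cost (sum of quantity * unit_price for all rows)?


Computing row totals:
  Hub: 26 * 233.28 = 6065.28
  Camera: 2 * 59.03 = 118.06
  Headphones: 22 * 209.33 = 4605.26
  Case: 50 * 97.2 = 4860.0
Grand total = 6065.28 + 118.06 + 4605.26 + 4860.0 = 15648.6

ANSWER: 15648.6


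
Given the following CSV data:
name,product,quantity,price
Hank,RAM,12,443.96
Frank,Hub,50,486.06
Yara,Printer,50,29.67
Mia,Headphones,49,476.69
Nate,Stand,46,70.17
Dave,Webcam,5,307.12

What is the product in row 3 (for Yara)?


Row 3: Yara
Column 'product' = Printer

ANSWER: Printer


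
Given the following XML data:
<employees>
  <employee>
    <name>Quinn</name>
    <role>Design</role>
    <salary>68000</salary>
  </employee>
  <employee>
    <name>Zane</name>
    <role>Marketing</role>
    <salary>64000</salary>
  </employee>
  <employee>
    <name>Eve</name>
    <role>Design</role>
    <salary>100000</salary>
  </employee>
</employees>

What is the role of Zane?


Searching for <employee> with <name>Zane</name>
Found at position 2
<role>Marketing</role>

ANSWER: Marketing


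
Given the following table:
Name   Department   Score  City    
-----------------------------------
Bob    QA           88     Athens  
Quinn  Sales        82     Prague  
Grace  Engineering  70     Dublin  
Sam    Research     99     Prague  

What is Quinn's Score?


Row 2: Quinn
Score = 82

ANSWER: 82


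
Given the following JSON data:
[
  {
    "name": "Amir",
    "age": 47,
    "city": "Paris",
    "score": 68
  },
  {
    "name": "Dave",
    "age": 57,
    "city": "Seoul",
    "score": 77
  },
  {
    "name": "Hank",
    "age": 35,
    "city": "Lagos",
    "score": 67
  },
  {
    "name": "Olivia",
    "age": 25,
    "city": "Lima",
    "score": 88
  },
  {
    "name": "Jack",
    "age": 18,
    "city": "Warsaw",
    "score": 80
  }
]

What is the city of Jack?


Looking up record where name = Jack
Record index: 4
Field 'city' = Warsaw

ANSWER: Warsaw


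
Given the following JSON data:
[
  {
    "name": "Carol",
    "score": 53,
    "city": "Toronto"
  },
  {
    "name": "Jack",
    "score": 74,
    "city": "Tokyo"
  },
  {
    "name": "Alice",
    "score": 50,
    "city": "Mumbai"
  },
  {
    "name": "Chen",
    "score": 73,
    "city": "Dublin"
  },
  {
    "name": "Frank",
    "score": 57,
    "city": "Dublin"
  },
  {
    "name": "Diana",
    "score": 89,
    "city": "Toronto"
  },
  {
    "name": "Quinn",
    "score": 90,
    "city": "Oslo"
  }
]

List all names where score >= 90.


Filtering records where score >= 90:
  Carol (score=53) -> no
  Jack (score=74) -> no
  Alice (score=50) -> no
  Chen (score=73) -> no
  Frank (score=57) -> no
  Diana (score=89) -> no
  Quinn (score=90) -> YES


ANSWER: Quinn


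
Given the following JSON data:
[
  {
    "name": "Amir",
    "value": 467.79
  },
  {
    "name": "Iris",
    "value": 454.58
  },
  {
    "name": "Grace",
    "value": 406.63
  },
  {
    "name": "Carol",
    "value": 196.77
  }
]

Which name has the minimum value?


Comparing values:
  Amir: 467.79
  Iris: 454.58
  Grace: 406.63
  Carol: 196.77
Minimum: Carol (196.77)

ANSWER: Carol


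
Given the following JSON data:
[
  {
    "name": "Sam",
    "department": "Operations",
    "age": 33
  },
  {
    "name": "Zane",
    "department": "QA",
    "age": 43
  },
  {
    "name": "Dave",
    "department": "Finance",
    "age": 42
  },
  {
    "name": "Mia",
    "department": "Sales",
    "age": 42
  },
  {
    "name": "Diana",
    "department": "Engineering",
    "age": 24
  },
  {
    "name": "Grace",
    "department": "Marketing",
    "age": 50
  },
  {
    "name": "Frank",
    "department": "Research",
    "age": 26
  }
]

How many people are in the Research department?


Scanning records for department = Research
  Record 6: Frank
Count: 1

ANSWER: 1


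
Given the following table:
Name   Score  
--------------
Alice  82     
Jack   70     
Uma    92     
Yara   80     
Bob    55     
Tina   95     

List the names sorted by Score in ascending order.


Sorting by Score (ascending):
  Bob: 55
  Jack: 70
  Yara: 80
  Alice: 82
  Uma: 92
  Tina: 95


ANSWER: Bob, Jack, Yara, Alice, Uma, Tina


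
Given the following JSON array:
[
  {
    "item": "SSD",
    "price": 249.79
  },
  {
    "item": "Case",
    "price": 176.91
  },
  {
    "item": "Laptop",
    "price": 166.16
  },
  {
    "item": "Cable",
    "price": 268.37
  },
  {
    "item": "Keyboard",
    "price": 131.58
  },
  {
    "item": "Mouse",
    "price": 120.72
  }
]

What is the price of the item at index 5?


Array index 5 -> Mouse
price = 120.72

ANSWER: 120.72


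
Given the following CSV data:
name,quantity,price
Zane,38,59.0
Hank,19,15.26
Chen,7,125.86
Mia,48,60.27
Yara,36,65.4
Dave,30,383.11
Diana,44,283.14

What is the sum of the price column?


Values in 'price' column:
  Row 1: 59.0
  Row 2: 15.26
  Row 3: 125.86
  Row 4: 60.27
  Row 5: 65.4
  Row 6: 383.11
  Row 7: 283.14
Sum = 59.0 + 15.26 + 125.86 + 60.27 + 65.4 + 383.11 + 283.14 = 992.04

ANSWER: 992.04


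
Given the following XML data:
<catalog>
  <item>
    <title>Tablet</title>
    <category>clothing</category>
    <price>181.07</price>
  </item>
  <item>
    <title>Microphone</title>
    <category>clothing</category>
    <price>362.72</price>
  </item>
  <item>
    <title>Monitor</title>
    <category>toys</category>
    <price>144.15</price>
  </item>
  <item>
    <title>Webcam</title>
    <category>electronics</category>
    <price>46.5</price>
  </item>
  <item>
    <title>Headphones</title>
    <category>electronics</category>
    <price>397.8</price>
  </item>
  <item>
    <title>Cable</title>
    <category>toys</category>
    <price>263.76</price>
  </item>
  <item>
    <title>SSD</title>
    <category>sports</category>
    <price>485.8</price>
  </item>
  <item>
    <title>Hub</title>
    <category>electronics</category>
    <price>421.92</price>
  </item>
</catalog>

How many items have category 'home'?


Scanning <item> elements for <category>home</category>:
Count: 0

ANSWER: 0


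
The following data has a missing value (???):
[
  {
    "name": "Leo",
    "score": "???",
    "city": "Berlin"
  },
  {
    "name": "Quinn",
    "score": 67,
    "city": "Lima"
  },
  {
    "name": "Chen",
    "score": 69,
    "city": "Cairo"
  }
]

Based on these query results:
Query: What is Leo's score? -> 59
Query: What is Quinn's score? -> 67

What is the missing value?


The missing value is Leo's score
From query: Leo's score = 59

ANSWER: 59


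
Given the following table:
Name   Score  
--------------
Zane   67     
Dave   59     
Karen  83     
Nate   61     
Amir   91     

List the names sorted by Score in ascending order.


Sorting by Score (ascending):
  Dave: 59
  Nate: 61
  Zane: 67
  Karen: 83
  Amir: 91


ANSWER: Dave, Nate, Zane, Karen, Amir


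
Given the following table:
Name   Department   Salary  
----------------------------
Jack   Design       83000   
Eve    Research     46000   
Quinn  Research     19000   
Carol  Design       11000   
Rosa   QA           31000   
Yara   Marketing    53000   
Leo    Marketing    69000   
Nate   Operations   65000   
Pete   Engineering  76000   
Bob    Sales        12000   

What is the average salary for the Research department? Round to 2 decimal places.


Research department members:
  Eve: 46000
  Quinn: 19000
Sum = 65000
Count = 2
Average = 65000 / 2 = 32500.00

ANSWER: 32500.00


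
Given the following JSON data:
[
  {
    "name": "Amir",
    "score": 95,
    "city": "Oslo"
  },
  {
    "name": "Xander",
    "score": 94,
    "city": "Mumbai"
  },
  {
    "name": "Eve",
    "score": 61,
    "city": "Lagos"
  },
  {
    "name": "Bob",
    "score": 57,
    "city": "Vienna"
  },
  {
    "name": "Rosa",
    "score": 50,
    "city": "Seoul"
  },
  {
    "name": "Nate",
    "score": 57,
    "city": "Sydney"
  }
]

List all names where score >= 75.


Filtering records where score >= 75:
  Amir (score=95) -> YES
  Xander (score=94) -> YES
  Eve (score=61) -> no
  Bob (score=57) -> no
  Rosa (score=50) -> no
  Nate (score=57) -> no


ANSWER: Amir, Xander


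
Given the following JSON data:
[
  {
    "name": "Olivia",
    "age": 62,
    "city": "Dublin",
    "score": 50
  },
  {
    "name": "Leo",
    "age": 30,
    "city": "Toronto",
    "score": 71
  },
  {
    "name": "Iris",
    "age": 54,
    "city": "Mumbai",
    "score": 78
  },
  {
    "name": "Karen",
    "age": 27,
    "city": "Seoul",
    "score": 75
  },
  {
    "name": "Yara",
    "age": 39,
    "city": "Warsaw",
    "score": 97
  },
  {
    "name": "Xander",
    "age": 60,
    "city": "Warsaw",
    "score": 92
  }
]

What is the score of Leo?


Looking up record where name = Leo
Record index: 1
Field 'score' = 71

ANSWER: 71


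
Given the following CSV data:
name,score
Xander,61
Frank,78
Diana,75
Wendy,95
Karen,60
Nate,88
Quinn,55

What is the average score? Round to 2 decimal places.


Scores: 61, 78, 75, 95, 60, 88, 55
Sum = 512
Count = 7
Average = 512 / 7 = 73.14

ANSWER: 73.14


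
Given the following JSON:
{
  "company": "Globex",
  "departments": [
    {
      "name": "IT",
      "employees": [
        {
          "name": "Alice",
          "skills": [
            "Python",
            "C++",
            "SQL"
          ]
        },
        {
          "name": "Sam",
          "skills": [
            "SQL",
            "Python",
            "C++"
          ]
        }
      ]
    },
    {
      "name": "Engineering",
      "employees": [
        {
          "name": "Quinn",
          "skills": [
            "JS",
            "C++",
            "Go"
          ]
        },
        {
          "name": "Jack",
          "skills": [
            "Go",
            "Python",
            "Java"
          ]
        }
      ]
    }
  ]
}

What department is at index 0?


Path: departments[0].name
Value: IT

ANSWER: IT


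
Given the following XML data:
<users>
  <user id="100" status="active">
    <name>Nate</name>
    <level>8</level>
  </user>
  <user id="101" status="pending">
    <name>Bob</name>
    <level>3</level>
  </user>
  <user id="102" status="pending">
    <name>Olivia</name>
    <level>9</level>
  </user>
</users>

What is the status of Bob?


Finding user with name = Bob
user id="101" status="pending"

ANSWER: pending


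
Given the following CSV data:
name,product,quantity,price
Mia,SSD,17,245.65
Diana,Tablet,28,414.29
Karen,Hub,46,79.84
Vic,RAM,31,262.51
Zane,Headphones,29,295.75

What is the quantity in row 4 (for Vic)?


Row 4: Vic
Column 'quantity' = 31

ANSWER: 31


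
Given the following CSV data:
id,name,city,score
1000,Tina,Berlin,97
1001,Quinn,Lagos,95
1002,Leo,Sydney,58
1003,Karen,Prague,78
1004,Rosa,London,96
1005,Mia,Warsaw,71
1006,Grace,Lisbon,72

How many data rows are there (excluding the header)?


Counting rows (excluding header):
Header: id,name,city,score
Data rows: 7

ANSWER: 7


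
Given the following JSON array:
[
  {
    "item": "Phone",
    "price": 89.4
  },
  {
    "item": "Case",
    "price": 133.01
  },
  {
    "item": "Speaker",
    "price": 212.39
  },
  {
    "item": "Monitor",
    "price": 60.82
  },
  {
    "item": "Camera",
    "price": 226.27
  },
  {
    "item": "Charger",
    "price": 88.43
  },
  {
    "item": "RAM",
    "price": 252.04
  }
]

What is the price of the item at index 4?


Array index 4 -> Camera
price = 226.27

ANSWER: 226.27


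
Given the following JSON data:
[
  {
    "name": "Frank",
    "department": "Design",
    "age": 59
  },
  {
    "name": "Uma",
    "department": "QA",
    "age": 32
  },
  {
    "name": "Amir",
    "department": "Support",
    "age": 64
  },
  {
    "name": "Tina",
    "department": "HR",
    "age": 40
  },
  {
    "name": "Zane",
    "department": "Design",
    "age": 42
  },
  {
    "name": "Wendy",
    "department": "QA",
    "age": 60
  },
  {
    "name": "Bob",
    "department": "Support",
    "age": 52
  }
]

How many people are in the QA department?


Scanning records for department = QA
  Record 1: Uma
  Record 5: Wendy
Count: 2

ANSWER: 2


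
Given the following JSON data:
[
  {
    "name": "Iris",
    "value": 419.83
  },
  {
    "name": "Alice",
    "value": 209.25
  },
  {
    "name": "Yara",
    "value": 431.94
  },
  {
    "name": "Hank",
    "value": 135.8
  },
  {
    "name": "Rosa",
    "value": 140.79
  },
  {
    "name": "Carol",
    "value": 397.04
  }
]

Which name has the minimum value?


Comparing values:
  Iris: 419.83
  Alice: 209.25
  Yara: 431.94
  Hank: 135.8
  Rosa: 140.79
  Carol: 397.04
Minimum: Hank (135.8)

ANSWER: Hank


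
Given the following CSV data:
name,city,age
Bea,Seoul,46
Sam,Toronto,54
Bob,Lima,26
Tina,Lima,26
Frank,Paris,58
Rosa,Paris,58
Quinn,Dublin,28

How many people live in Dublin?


Scanning city column for 'Dublin':
  Row 7: Quinn -> MATCH
Total matches: 1

ANSWER: 1


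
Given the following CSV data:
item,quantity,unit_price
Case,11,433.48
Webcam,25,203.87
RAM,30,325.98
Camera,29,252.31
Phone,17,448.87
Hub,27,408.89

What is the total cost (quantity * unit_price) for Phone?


Row: Phone
quantity = 17
unit_price = 448.87
total = 17 * 448.87 = 7630.79

ANSWER: 7630.79


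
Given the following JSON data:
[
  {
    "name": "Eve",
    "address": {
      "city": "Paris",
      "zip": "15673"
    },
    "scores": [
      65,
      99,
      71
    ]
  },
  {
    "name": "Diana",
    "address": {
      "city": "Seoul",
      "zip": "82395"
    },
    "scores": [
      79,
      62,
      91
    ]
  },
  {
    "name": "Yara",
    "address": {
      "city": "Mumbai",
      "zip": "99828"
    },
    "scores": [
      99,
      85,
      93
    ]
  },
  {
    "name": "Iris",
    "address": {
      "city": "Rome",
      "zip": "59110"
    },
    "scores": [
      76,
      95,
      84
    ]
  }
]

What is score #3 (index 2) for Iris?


Path: records[3].scores[2]
Value: 84

ANSWER: 84


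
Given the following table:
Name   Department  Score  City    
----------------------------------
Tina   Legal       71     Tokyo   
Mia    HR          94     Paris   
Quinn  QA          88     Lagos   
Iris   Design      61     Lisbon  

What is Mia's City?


Row 2: Mia
City = Paris

ANSWER: Paris


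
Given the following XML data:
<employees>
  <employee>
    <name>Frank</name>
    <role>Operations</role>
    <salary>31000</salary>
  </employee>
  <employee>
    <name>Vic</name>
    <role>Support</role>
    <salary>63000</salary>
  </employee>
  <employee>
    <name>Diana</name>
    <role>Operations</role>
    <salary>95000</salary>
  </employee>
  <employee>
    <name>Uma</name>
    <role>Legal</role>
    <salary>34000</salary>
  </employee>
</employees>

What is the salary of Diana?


Searching for <employee> with <name>Diana</name>
Found at position 3
<salary>95000</salary>

ANSWER: 95000


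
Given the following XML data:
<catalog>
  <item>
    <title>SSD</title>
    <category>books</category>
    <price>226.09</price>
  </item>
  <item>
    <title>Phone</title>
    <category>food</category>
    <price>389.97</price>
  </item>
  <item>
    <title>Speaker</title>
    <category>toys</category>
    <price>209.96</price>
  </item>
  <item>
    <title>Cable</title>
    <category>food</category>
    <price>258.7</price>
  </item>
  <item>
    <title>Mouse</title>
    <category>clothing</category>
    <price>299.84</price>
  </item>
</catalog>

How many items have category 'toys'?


Scanning <item> elements for <category>toys</category>:
  Item 3: Speaker -> MATCH
Count: 1

ANSWER: 1


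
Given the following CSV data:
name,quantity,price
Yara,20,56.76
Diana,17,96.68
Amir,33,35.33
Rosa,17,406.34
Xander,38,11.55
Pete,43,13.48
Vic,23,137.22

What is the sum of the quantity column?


Values in 'quantity' column:
  Row 1: 20
  Row 2: 17
  Row 3: 33
  Row 4: 17
  Row 5: 38
  Row 6: 43
  Row 7: 23
Sum = 20 + 17 + 33 + 17 + 38 + 43 + 23 = 191

ANSWER: 191


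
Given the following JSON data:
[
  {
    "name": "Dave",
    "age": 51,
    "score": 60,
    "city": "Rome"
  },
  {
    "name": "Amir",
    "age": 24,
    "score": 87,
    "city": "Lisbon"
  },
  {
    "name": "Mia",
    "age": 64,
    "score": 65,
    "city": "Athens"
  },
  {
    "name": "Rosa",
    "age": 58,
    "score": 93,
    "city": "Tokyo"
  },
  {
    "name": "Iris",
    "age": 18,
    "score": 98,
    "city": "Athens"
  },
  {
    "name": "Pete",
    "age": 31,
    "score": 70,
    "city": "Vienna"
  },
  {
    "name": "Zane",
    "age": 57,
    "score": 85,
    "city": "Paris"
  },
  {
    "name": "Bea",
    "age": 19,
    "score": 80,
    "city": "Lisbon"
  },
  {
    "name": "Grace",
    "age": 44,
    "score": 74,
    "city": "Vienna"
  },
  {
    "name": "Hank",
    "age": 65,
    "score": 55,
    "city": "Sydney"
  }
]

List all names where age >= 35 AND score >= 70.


Checking both conditions:
  Dave (age=51, score=60) -> no
  Amir (age=24, score=87) -> no
  Mia (age=64, score=65) -> no
  Rosa (age=58, score=93) -> YES
  Iris (age=18, score=98) -> no
  Pete (age=31, score=70) -> no
  Zane (age=57, score=85) -> YES
  Bea (age=19, score=80) -> no
  Grace (age=44, score=74) -> YES
  Hank (age=65, score=55) -> no


ANSWER: Rosa, Zane, Grace


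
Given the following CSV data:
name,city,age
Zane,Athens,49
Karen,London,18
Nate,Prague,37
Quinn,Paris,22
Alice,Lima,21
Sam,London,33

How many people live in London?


Scanning city column for 'London':
  Row 2: Karen -> MATCH
  Row 6: Sam -> MATCH
Total matches: 2

ANSWER: 2


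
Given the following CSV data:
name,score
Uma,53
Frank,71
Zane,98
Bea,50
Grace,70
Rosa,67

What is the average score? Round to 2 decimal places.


Scores: 53, 71, 98, 50, 70, 67
Sum = 409
Count = 6
Average = 409 / 6 = 68.17

ANSWER: 68.17


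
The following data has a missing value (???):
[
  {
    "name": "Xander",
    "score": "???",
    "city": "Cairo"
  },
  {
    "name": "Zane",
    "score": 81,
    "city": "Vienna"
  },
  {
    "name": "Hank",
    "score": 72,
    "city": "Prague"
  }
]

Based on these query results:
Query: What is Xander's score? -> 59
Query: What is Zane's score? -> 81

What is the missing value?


The missing value is Xander's score
From query: Xander's score = 59

ANSWER: 59


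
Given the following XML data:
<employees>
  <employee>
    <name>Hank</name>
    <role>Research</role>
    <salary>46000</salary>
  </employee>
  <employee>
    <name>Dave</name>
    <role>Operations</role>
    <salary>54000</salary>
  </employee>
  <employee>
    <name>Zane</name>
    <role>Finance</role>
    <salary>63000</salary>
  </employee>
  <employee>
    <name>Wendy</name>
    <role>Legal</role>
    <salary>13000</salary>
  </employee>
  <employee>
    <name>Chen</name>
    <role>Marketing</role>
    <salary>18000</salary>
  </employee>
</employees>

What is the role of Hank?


Searching for <employee> with <name>Hank</name>
Found at position 1
<role>Research</role>

ANSWER: Research


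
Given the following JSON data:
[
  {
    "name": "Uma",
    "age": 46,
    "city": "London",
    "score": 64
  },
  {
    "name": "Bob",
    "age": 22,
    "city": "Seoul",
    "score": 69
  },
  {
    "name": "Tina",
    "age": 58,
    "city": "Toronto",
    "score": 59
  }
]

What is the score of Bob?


Looking up record where name = Bob
Record index: 1
Field 'score' = 69

ANSWER: 69


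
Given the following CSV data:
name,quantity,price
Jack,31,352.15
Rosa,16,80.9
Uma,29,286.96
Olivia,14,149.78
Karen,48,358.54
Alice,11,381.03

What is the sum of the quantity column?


Values in 'quantity' column:
  Row 1: 31
  Row 2: 16
  Row 3: 29
  Row 4: 14
  Row 5: 48
  Row 6: 11
Sum = 31 + 16 + 29 + 14 + 48 + 11 = 149

ANSWER: 149


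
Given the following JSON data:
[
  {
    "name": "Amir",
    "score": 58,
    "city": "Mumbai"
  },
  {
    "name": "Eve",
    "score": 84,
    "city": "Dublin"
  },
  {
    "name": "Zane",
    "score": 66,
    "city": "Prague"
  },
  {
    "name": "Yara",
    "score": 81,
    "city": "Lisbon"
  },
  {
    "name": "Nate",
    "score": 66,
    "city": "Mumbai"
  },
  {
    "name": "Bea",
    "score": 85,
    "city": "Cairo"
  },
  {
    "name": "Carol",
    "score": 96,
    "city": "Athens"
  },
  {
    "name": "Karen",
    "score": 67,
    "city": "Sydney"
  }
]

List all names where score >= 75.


Filtering records where score >= 75:
  Amir (score=58) -> no
  Eve (score=84) -> YES
  Zane (score=66) -> no
  Yara (score=81) -> YES
  Nate (score=66) -> no
  Bea (score=85) -> YES
  Carol (score=96) -> YES
  Karen (score=67) -> no


ANSWER: Eve, Yara, Bea, Carol


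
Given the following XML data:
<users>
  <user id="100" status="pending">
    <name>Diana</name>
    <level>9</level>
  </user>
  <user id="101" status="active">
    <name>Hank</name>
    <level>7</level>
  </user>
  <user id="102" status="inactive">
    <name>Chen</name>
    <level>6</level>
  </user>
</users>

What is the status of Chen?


Finding user with name = Chen
user id="102" status="inactive"

ANSWER: inactive


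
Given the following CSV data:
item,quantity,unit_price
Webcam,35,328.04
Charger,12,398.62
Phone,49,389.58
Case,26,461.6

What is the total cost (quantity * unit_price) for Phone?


Row: Phone
quantity = 49
unit_price = 389.58
total = 49 * 389.58 = 19089.42

ANSWER: 19089.42


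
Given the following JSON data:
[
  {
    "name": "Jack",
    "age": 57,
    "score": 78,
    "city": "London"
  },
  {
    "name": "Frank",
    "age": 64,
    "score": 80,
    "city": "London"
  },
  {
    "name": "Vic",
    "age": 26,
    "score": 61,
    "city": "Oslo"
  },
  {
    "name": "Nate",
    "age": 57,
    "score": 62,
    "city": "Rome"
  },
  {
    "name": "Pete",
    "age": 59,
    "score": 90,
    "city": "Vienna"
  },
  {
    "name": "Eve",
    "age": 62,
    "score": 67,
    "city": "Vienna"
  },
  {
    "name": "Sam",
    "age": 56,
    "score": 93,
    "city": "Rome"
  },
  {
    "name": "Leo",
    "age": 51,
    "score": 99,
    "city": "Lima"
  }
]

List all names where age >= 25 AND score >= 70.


Checking both conditions:
  Jack (age=57, score=78) -> YES
  Frank (age=64, score=80) -> YES
  Vic (age=26, score=61) -> no
  Nate (age=57, score=62) -> no
  Pete (age=59, score=90) -> YES
  Eve (age=62, score=67) -> no
  Sam (age=56, score=93) -> YES
  Leo (age=51, score=99) -> YES


ANSWER: Jack, Frank, Pete, Sam, Leo


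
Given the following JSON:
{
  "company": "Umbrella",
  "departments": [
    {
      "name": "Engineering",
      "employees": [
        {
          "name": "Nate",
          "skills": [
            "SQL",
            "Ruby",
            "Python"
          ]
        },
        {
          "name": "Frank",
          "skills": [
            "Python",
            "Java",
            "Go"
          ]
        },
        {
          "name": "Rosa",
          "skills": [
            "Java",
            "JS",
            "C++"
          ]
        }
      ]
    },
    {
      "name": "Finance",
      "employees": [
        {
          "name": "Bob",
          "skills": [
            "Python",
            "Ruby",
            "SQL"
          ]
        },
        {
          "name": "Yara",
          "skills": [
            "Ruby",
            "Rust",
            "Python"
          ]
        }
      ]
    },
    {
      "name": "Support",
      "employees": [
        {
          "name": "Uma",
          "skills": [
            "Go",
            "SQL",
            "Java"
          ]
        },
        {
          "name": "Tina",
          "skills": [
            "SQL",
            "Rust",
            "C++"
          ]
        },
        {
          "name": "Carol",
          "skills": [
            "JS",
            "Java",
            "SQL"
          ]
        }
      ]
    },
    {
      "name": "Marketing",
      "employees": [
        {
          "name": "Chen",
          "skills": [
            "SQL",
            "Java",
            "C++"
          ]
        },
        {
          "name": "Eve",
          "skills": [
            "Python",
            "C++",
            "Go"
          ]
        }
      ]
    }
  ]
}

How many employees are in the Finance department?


Path: departments[1].employees
Count: 2

ANSWER: 2


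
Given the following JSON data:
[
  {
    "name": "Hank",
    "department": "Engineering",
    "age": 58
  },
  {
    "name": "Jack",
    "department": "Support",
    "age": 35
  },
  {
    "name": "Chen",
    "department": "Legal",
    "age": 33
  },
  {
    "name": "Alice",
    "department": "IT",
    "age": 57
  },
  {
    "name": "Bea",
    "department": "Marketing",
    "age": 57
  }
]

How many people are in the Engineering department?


Scanning records for department = Engineering
  Record 0: Hank
Count: 1

ANSWER: 1


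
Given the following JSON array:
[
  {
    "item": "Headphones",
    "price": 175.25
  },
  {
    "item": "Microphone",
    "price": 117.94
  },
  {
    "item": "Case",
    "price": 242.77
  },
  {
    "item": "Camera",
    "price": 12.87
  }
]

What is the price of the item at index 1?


Array index 1 -> Microphone
price = 117.94

ANSWER: 117.94


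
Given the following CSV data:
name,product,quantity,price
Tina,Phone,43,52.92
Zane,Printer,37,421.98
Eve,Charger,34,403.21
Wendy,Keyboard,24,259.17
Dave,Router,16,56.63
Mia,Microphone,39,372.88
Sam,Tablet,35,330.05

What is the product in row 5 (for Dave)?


Row 5: Dave
Column 'product' = Router

ANSWER: Router


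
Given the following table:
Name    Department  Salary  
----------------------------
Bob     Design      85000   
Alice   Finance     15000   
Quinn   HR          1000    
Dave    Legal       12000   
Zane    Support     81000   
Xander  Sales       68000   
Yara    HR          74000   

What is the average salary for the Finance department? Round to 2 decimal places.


Finance department members:
  Alice: 15000
Sum = 15000
Count = 1
Average = 15000 / 1 = 15000.00

ANSWER: 15000.00


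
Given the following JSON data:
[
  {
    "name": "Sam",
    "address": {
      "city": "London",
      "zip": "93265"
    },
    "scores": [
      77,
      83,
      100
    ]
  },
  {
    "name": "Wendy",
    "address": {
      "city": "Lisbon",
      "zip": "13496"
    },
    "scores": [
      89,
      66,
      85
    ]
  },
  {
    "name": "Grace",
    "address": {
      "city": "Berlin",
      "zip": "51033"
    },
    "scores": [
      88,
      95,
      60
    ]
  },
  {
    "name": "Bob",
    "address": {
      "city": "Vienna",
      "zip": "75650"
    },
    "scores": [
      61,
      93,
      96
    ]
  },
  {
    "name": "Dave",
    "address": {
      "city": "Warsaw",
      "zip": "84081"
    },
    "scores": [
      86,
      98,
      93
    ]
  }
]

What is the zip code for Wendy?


Path: records[1].address.zip
Value: 13496

ANSWER: 13496


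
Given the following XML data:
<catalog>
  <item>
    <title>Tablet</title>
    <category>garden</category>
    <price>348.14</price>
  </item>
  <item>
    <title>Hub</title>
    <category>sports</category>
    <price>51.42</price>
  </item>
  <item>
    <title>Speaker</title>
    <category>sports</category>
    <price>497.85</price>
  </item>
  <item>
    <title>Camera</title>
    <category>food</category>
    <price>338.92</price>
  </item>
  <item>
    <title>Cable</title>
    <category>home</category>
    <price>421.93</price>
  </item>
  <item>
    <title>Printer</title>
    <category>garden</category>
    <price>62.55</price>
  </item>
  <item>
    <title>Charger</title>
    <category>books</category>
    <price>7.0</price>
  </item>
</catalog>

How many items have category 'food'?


Scanning <item> elements for <category>food</category>:
  Item 4: Camera -> MATCH
Count: 1

ANSWER: 1


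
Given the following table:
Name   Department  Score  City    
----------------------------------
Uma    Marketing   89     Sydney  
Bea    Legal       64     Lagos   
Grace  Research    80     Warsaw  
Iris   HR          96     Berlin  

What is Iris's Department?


Row 4: Iris
Department = HR

ANSWER: HR


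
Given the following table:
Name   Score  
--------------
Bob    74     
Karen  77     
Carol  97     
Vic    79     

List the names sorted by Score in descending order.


Sorting by Score (descending):
  Carol: 97
  Vic: 79
  Karen: 77
  Bob: 74


ANSWER: Carol, Vic, Karen, Bob


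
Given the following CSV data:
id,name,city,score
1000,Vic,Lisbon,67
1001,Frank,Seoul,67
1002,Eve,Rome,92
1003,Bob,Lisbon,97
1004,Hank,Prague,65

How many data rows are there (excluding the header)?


Counting rows (excluding header):
Header: id,name,city,score
Data rows: 5

ANSWER: 5


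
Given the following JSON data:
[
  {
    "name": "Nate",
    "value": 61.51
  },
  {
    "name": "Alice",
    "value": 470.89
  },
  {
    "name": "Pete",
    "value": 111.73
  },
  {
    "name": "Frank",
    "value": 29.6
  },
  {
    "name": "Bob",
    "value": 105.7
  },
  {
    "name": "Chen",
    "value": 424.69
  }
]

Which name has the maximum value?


Comparing values:
  Nate: 61.51
  Alice: 470.89
  Pete: 111.73
  Frank: 29.6
  Bob: 105.7
  Chen: 424.69
Maximum: Alice (470.89)

ANSWER: Alice


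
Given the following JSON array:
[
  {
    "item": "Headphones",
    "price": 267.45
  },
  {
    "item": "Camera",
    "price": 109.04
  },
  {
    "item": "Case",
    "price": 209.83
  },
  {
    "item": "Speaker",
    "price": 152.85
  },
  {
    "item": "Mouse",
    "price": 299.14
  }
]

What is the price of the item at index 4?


Array index 4 -> Mouse
price = 299.14

ANSWER: 299.14


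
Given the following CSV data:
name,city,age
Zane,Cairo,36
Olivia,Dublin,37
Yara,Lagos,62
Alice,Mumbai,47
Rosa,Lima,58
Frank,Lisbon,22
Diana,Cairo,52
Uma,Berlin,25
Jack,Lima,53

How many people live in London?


Scanning city column for 'London':
Total matches: 0

ANSWER: 0


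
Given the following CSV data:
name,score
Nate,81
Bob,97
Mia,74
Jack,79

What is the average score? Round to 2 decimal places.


Scores: 81, 97, 74, 79
Sum = 331
Count = 4
Average = 331 / 4 = 82.75

ANSWER: 82.75


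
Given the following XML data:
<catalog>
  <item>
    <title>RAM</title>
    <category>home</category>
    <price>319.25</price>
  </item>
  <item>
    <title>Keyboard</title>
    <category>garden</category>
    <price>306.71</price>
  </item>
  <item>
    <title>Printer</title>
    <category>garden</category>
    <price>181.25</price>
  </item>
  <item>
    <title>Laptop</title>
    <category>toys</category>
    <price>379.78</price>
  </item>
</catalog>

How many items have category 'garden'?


Scanning <item> elements for <category>garden</category>:
  Item 2: Keyboard -> MATCH
  Item 3: Printer -> MATCH
Count: 2

ANSWER: 2


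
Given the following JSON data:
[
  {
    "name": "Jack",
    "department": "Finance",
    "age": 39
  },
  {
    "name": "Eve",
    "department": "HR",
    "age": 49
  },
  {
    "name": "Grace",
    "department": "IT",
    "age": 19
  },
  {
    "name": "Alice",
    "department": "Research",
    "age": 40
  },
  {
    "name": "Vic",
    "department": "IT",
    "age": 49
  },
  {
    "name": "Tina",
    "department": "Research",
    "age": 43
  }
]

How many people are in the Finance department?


Scanning records for department = Finance
  Record 0: Jack
Count: 1

ANSWER: 1


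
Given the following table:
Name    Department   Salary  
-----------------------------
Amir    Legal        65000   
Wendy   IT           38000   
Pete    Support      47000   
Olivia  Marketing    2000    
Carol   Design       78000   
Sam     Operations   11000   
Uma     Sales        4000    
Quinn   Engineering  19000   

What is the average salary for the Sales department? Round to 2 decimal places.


Sales department members:
  Uma: 4000
Sum = 4000
Count = 1
Average = 4000 / 1 = 4000.00

ANSWER: 4000.00


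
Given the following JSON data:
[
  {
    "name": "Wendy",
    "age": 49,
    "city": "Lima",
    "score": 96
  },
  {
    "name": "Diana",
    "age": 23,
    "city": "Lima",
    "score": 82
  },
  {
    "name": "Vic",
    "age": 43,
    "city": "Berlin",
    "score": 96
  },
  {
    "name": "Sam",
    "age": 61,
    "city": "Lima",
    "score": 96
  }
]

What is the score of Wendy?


Looking up record where name = Wendy
Record index: 0
Field 'score' = 96

ANSWER: 96


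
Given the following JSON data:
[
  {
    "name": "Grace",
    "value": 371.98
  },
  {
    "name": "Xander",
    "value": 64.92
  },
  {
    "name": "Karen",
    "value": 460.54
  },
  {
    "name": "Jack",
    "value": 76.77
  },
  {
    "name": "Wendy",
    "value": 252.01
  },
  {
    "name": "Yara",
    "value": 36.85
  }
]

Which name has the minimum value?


Comparing values:
  Grace: 371.98
  Xander: 64.92
  Karen: 460.54
  Jack: 76.77
  Wendy: 252.01
  Yara: 36.85
Minimum: Yara (36.85)

ANSWER: Yara


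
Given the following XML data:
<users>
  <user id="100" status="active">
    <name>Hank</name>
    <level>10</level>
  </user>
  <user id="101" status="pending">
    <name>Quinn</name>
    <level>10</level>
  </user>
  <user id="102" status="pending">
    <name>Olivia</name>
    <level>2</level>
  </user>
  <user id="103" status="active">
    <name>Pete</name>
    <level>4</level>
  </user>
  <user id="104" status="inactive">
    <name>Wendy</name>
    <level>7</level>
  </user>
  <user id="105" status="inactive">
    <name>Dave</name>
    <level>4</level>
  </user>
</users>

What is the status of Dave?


Finding user with name = Dave
user id="105" status="inactive"

ANSWER: inactive


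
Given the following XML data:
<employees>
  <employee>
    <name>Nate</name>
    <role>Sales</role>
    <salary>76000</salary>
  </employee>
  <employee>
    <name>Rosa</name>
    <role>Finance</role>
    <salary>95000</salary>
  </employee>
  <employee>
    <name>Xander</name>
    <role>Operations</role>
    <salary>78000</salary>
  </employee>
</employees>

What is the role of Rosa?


Searching for <employee> with <name>Rosa</name>
Found at position 2
<role>Finance</role>

ANSWER: Finance


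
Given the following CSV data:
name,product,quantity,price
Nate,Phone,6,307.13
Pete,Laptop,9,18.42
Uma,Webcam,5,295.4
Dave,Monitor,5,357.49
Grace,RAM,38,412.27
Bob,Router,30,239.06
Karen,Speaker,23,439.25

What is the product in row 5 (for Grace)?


Row 5: Grace
Column 'product' = RAM

ANSWER: RAM


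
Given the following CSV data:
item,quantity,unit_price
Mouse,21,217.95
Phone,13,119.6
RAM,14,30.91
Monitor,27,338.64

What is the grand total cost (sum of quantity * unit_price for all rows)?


Computing row totals:
  Mouse: 21 * 217.95 = 4576.95
  Phone: 13 * 119.6 = 1554.8
  RAM: 14 * 30.91 = 432.74
  Monitor: 27 * 338.64 = 9143.28
Grand total = 4576.95 + 1554.8 + 432.74 + 9143.28 = 15707.77

ANSWER: 15707.77


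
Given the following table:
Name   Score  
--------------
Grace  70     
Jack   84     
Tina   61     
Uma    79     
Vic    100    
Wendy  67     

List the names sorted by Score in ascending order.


Sorting by Score (ascending):
  Tina: 61
  Wendy: 67
  Grace: 70
  Uma: 79
  Jack: 84
  Vic: 100


ANSWER: Tina, Wendy, Grace, Uma, Jack, Vic


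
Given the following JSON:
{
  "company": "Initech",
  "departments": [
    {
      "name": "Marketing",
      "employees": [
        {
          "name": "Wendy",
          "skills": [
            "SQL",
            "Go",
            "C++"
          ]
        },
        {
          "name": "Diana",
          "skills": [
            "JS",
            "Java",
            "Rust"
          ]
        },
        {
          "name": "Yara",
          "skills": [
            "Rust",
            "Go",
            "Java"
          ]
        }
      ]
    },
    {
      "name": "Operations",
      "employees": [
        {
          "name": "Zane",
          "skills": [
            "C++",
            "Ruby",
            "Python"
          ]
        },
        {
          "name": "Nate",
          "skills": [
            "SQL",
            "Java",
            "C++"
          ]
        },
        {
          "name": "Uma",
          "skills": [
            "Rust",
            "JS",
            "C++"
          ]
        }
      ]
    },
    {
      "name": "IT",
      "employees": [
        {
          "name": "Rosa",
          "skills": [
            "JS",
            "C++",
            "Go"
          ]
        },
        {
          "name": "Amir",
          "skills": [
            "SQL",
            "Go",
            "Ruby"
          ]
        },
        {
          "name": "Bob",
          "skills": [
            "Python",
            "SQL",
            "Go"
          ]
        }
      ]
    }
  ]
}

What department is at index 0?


Path: departments[0].name
Value: Marketing

ANSWER: Marketing


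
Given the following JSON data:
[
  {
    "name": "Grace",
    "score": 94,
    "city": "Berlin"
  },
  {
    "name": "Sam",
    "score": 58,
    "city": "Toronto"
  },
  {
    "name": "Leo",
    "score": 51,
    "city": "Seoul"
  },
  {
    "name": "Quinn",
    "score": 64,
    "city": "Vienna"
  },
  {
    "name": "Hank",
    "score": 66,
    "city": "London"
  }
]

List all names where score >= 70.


Filtering records where score >= 70:
  Grace (score=94) -> YES
  Sam (score=58) -> no
  Leo (score=51) -> no
  Quinn (score=64) -> no
  Hank (score=66) -> no


ANSWER: Grace


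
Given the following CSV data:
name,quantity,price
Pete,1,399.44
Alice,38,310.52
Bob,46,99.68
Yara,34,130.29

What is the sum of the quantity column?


Values in 'quantity' column:
  Row 1: 1
  Row 2: 38
  Row 3: 46
  Row 4: 34
Sum = 1 + 38 + 46 + 34 = 119

ANSWER: 119


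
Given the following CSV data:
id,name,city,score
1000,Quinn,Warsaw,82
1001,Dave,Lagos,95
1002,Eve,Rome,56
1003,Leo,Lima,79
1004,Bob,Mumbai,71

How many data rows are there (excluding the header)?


Counting rows (excluding header):
Header: id,name,city,score
Data rows: 5

ANSWER: 5


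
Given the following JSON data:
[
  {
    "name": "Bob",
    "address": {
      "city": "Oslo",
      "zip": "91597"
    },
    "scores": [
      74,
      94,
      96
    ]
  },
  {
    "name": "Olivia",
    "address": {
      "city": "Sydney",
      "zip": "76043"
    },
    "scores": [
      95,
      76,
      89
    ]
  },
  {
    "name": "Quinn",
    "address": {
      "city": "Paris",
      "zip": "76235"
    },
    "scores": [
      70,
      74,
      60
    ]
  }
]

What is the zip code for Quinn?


Path: records[2].address.zip
Value: 76235

ANSWER: 76235


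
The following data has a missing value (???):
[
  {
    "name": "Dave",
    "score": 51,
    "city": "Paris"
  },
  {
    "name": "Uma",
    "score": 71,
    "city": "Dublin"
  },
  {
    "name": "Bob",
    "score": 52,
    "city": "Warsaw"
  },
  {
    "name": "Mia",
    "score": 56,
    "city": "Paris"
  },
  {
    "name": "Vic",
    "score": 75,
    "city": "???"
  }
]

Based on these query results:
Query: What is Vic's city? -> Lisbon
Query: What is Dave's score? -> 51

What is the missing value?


The missing value is Vic's city
From query: Vic's city = Lisbon

ANSWER: Lisbon


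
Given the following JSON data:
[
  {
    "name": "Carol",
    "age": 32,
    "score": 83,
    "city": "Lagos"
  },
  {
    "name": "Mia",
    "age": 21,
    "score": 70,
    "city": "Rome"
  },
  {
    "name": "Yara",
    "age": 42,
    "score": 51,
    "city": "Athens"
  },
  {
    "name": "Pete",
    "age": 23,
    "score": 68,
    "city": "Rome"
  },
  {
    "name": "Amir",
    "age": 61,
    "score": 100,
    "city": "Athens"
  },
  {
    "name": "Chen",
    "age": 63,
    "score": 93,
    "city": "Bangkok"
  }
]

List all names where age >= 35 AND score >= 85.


Checking both conditions:
  Carol (age=32, score=83) -> no
  Mia (age=21, score=70) -> no
  Yara (age=42, score=51) -> no
  Pete (age=23, score=68) -> no
  Amir (age=61, score=100) -> YES
  Chen (age=63, score=93) -> YES


ANSWER: Amir, Chen
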